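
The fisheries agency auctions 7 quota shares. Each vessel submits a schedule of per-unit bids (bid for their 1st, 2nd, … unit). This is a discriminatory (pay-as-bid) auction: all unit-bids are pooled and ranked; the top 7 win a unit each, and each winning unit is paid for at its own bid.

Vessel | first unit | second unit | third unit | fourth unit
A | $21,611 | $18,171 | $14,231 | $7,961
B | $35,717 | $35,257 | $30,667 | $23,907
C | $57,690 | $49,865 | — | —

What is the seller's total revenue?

Merging the schedules and taking the best 7: 57,690 (C-1), 49,865 (C-2), 35,717 (B-1), 35,257 (B-2), 30,667 (B-3), 23,907 (B-4), 21,611 (A-1)
Next rejected bid: $18,171 (not a price — pay-as-bid).
Each winning unit pays its own bid.
Revenue = 57,690 + 49,865 + 35,717 + 35,257 + 30,667 + 23,907 + 21,611 = $254,714.

Total revenue: $254,714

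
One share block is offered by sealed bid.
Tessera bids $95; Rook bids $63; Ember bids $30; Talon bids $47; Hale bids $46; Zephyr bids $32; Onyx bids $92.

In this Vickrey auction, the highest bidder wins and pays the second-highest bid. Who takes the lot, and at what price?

Tessera pays $92

Vickrey auction: the highest bidder wins and pays the second-highest bid.
Sorting bids: 95 (Tessera) > 92 (Onyx) > 63 (Rook) > 47 (Talon) > 46 (Hale) > 32 (Zephyr) > …
Tessera is highest; pays the second-highest bid, $92.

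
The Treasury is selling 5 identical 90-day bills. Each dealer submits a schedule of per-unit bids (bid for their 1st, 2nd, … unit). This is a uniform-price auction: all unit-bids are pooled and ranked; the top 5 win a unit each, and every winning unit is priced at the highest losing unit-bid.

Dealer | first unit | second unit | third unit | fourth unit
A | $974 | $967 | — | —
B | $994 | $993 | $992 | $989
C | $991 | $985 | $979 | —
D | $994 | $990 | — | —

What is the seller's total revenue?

All unit-bids, highest first — top 5: 994 (B-1), 994 (D-1), 993 (B-2), 992 (B-3), 991 (C-1)
First bid not allocated: $990.
Allocation: B 3, C 1, D 1. Every unit priced at $990.
Revenue = 5 × 990 = $4,950.

Total revenue: $4,950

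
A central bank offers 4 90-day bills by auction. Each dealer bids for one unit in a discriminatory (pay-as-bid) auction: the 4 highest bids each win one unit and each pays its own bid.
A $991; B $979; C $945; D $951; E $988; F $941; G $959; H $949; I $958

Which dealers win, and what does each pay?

Ordering the bids: 991 (A), 988 (E), 979 (B), 959 (G), 958 (I), 951 (D), …
Winners (4 units): A, E, B, G.
Each winner pays its own bid: A $991, E $988, B $979, G $959.

A $991, E $988, B $979, G $959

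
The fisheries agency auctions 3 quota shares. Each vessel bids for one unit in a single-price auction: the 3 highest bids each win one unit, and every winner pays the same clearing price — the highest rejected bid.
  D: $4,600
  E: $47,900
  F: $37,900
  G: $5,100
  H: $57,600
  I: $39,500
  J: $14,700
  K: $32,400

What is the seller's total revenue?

Total revenue: $113,700

Sorting: 57,600 (H), 47,900 (E), 39,500 (I), 37,900 (F), 32,400 (K), …
The 3 highest are H, E, I.
Highest unsuccessful bid: $37,900 → clearing price.
Total revenue = 3 × $37,900 = $113,700.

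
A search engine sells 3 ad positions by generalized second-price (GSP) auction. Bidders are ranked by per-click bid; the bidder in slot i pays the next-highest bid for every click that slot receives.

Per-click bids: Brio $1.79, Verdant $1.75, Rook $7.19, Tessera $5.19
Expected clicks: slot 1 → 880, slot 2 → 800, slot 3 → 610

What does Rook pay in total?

Per-click bids in order: $7.19 (Rook) > $5.19 (Tessera) > $1.79 (Brio) > $1.75 (Verdant)
Rook holds slot 1 → pays next bid $5.19 × 880 clicks = $4567.20.

Rook pays $4567.20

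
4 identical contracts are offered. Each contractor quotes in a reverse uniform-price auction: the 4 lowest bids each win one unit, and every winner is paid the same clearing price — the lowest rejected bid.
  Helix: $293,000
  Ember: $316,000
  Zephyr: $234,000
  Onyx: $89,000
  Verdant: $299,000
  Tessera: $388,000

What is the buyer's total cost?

Total cost: $1,264,000

Ordering the bids: 89,000 (Onyx), 234,000 (Zephyr), 293,000 (Helix), 299,000 (Verdant), 316,000 (Ember), 388,000 (Tessera)
Lowest 4: Onyx, Zephyr, Helix, Verdant.
First losing bid is Ember's $316,000, which sets the uniform price.
Total cost = 4 × $316,000 = $1,264,000.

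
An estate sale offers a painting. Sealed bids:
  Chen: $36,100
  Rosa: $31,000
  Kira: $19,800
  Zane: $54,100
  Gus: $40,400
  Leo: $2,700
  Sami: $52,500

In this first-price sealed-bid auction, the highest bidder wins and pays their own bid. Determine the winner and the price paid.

Zane pays $54,100

Rule: the highest bidder wins and pays their own bid.
Bids in order: 54,100 (Zane) > 52,500 (Sami) > 40,400 (Gus) > 36,100 (Chen) > 31,000 (Rosa) > 19,800 (Kira) > …
First-price: Zane pays what they bid, $54,100.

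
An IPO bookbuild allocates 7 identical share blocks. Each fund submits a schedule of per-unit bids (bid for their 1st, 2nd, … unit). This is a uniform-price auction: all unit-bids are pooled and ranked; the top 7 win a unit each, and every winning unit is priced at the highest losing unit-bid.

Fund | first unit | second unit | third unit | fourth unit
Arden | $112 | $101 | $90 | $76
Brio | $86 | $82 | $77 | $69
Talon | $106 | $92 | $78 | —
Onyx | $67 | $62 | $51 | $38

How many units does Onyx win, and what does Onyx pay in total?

Pooled unit-bids ranked (top 7): 112 (Arden-1), 106 (Talon-1), 101 (Arden-2), 92 (Talon-2), 90 (Arden-3), 86 (Brio-1), 82 (Brio-2)
The (k+1)-th unit-bid is $78.
Onyx wins 0 unit(s) at $78 each.

Onyx: 0 units, pays $0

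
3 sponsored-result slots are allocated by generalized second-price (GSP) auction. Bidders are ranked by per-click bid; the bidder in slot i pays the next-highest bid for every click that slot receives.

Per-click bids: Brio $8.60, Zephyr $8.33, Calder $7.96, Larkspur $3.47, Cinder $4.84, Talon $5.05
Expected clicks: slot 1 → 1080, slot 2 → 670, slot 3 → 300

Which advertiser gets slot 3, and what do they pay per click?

Sorting advertisers: $8.60 (Brio) > $8.33 (Zephyr) > $7.96 (Calder) > $5.05 (Talon) > …
Slot 3 goes to the third-ranked bidder, Calder, who pays the next bid down: $5.05/click.

Calder; $5.05 per click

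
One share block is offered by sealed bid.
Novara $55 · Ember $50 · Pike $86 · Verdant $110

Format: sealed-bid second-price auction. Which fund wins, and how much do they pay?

Verdant pays $86

Sealed-bid second-price auction: the highest bidder wins and pays the second-highest bid.
Sorting bids: 110 (Verdant) > 86 (Pike) > 55 (Novara) > 50 (Ember)
Verdant wins with the highest bid; price is set by the runner-up at $86.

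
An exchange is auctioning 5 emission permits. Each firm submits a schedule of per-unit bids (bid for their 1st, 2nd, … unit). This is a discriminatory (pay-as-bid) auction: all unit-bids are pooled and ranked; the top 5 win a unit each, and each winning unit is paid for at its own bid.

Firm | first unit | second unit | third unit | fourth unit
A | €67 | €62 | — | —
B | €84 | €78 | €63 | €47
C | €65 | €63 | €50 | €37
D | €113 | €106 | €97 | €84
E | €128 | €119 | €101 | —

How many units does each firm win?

Pooled unit-bids ranked (top 5): 128 (E-1), 119 (E-2), 113 (D-1), 106 (D-2), 101 (E-3)
Next rejected bid: €97 (not a price — pay-as-bid).
Allocation: D 2, E 3.

D 2, E 3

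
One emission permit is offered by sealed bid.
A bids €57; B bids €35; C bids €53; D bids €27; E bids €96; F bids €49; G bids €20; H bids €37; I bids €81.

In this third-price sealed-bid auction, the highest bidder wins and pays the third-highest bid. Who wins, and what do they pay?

E pays €57

Bids ranked: 96 (E) > 81 (I) > 57 (A) > 53 (C) > 49 (F) > 37 (H) > …
E is highest; pays the third-highest bid, €57.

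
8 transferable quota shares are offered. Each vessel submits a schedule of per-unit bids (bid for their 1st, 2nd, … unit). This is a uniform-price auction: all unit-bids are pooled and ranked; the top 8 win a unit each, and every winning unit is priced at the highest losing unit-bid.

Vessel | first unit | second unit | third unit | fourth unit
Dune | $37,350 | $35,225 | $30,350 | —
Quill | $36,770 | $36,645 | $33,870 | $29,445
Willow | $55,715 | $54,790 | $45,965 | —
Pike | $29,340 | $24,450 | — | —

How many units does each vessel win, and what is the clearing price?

Dune 2, Quill 3, Willow 3; clearing price $30,350

Pooled unit-bids ranked (top 8): 55,715 (Willow-1), 54,790 (Willow-2), 45,965 (Willow-3), 37,350 (Dune-1), 36,770 (Quill-1), 36,645 (Quill-2), 35,225 (Dune-2), 33,870 (Quill-3)
Highest rejected unit-bid = $30,350.
Allocation: Dune 2, Quill 3, Willow 3.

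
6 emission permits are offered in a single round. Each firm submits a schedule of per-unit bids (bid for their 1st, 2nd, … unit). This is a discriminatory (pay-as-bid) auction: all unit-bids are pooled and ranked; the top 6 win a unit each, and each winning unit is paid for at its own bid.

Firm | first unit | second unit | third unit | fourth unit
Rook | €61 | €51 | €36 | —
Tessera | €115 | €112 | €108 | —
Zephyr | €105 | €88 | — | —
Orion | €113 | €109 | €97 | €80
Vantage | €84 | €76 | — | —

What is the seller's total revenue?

Merging the schedules and taking the best 6: 115 (Tessera-1), 113 (Orion-1), 112 (Tessera-2), 109 (Orion-2), 108 (Tessera-3), 105 (Zephyr-1)
Next rejected bid: €97 (not a price — pay-as-bid).
Each winning unit pays its own bid.
Revenue = 115 + 113 + 112 + 109 + 108 + 105 = €662.

Total revenue: €662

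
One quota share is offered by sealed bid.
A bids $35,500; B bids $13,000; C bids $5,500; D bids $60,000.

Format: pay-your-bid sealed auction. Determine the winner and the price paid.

D pays $60,000

Pay-your-bid sealed auction: the highest bidder wins and pays their own bid.
Bids ranked: 60,000 (D) > 35,500 (A) > 13,000 (B) > 5,500 (C)
First-price: D pays what they bid, $60,000.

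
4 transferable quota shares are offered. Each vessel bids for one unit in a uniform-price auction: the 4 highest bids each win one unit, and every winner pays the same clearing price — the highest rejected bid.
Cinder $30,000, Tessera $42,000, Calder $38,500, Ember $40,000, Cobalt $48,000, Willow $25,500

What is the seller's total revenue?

Total revenue: $120,000

Ordering the bids: 48,000 (Cobalt), 42,000 (Tessera), 40,000 (Ember), 38,500 (Calder), 30,000 (Cinder), 25,500 (Willow)
Top 4: Cobalt, Tessera, Ember, Calder.
Clearing price = highest rejected bid = $30,000.
Total revenue = 4 × $30,000 = $120,000.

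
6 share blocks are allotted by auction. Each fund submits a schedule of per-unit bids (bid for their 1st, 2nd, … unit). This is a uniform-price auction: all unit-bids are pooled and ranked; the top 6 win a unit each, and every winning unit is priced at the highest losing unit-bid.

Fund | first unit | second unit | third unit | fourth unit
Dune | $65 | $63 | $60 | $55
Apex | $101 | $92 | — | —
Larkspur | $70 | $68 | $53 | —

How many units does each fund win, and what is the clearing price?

Apex 2, Dune 2, Larkspur 2; clearing price $60

Merging the schedules and taking the best 6: 101 (Apex-1), 92 (Apex-2), 70 (Larkspur-1), 68 (Larkspur-2), 65 (Dune-1), 63 (Dune-2)
The (k+1)-th unit-bid is $60.
Allocation: Apex 2, Dune 2, Larkspur 2.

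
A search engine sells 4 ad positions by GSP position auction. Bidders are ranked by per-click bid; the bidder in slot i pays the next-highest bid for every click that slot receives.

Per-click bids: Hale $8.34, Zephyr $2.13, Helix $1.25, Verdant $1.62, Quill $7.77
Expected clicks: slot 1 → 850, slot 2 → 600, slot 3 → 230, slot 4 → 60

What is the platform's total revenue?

Total revenue: $8330.10

Per-click bids in order: $8.34 (Hale) > $7.77 (Quill) > $2.13 (Zephyr) > $1.62 (Verdant) > $1.25 (Helix)
Slot 1: Hale pays $7.77 × 850 = $6604.50
Slot 2: Quill pays $2.13 × 600 = $1278.00
Slot 3: Zephyr pays $1.62 × 230 = $372.60
Slot 4: Verdant pays $1.25 × 60 = $75.00
Total = $8330.10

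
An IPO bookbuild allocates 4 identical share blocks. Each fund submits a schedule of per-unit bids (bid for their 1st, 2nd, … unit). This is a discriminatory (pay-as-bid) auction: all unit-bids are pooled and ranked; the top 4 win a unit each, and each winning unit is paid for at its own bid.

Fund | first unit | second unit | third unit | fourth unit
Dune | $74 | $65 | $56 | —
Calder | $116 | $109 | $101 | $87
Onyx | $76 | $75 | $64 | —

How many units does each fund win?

Merging the schedules and taking the best 4: 116 (Calder-1), 109 (Calder-2), 101 (Calder-3), 87 (Calder-4)
Next rejected bid: $76 (not a price — pay-as-bid).
Allocation: Calder 4.

Calder 4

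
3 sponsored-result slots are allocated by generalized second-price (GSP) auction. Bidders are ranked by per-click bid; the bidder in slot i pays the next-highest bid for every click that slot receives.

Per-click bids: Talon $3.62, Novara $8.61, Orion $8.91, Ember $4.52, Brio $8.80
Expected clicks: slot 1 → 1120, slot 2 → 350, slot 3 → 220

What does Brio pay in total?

Sorting advertisers: $8.91 (Orion) > $8.80 (Brio) > $8.61 (Novara) > $4.52 (Ember) > …
Brio holds slot 2 → pays next bid $8.61 × 350 clicks = $3013.50.

Brio pays $3013.50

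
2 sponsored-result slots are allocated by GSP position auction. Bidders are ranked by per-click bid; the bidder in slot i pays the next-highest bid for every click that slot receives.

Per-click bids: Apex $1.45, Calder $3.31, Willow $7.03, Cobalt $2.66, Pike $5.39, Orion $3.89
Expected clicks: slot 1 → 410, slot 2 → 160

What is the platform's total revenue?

Per-click bids in order: $7.03 (Willow) > $5.39 (Pike) > $3.89 (Orion) > …
Slot 1: Willow pays $5.39 × 410 = $2209.90
Slot 2: Pike pays $3.89 × 160 = $622.40
Total = $2832.30

Total revenue: $2832.30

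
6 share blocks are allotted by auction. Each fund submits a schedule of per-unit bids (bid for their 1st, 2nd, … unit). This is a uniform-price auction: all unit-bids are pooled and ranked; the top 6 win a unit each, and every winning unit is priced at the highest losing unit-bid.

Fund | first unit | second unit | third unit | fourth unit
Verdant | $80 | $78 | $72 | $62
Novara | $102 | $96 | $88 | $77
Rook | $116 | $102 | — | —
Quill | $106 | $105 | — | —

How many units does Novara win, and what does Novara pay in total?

All unit-bids, highest first — top 6: 116 (Rook-1), 106 (Quill-1), 105 (Quill-2), 102 (Novara-1), 102 (Rook-2), 96 (Novara-2)
The (k+1)-th unit-bid is $88.
Novara wins 2 unit(s) at $88 each.

Novara: 2 units, pays $176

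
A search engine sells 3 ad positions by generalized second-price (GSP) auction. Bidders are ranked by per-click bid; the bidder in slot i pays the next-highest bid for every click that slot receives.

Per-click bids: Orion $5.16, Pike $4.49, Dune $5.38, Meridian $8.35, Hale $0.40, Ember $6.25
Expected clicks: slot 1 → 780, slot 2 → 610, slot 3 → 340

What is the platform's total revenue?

Total revenue: $9911.20

Per-click bids in order: $8.35 (Meridian) > $6.25 (Ember) > $5.38 (Dune) > $5.16 (Orion) > …
Slot 1: Meridian pays $6.25 × 780 = $4875.00
Slot 2: Ember pays $5.38 × 610 = $3281.80
Slot 3: Dune pays $5.16 × 340 = $1754.40
Total = $9911.20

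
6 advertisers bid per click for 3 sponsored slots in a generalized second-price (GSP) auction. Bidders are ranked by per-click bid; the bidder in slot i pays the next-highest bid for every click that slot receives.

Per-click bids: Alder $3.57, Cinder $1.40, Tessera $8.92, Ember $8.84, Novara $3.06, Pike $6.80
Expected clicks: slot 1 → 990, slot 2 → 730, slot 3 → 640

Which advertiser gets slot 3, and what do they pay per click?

Per-click bids in order: $8.92 (Tessera) > $8.84 (Ember) > $6.80 (Pike) > $3.57 (Alder) > …
Slot 3 goes to the third-ranked bidder, Pike, who pays the next bid down: $3.57/click.

Pike; $3.57 per click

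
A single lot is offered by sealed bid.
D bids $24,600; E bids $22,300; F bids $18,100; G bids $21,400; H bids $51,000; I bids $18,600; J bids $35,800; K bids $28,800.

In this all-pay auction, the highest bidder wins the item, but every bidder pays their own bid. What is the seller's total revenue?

Bids in order: 51,000 (H) > 35,800 (J) > 28,800 (K) > 24,600 (D) > 22,300 (E) > 21,400 (G) > …
H wins with the top bid; all bids are sunk regardless.
Every bidder forfeits their bid regardless of winning.
Revenue = 24,600 + 22,300 + 18,100 + 21,400 + 51,000 + 18,600 + 35,800 + 28,800 = $220,600.

Total revenue: $220,600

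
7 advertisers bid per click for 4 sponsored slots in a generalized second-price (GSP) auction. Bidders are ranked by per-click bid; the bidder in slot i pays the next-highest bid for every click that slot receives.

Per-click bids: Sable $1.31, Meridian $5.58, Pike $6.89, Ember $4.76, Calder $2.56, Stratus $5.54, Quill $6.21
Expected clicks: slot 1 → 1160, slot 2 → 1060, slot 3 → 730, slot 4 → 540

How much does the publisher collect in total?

Total revenue: $19733.00

Per-click bids in order: $6.89 (Pike) > $6.21 (Quill) > $5.58 (Meridian) > $5.54 (Stratus) > $4.76 (Ember) > …
Slot 1: Pike pays $6.21 × 1160 = $7203.60
Slot 2: Quill pays $5.58 × 1060 = $5914.80
Slot 3: Meridian pays $5.54 × 730 = $4044.20
Slot 4: Stratus pays $4.76 × 540 = $2570.40
Total = $19733.00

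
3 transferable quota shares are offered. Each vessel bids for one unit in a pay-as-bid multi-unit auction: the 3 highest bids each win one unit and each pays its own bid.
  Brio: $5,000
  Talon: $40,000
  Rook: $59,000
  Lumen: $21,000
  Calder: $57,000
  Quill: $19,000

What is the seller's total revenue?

Total revenue: $156,000

Ordering the bids: 59,000 (Rook), 57,000 (Calder), 40,000 (Talon), 21,000 (Lumen), 19,000 (Quill), …
The 3 highest are Rook, Calder, Talon.
Total revenue = 59,000 + 57,000 + 40,000 = $156,000.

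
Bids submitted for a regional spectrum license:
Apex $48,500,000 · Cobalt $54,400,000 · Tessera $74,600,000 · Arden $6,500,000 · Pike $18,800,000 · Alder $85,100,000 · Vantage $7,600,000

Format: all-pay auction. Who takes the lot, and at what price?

Bids in order: 85,100,000 (Alder) > 74,600,000 (Tessera) > 54,400,000 (Cobalt) > 48,500,000 (Apex) > 18,800,000 (Pike) > 7,600,000 (Vantage) > …
Alder wins with the top bid; all bids are sunk regardless.

Alder pays $85,100,000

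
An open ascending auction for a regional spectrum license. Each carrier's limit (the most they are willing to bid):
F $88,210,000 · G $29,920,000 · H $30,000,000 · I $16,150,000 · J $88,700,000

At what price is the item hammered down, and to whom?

Sorting limits: 88,700,000 (J) > 88,210,000 (F) > 30,000,000 (H) > 29,920,000 (G) > 16,150,000 (I)
Once the price passes $88,210,000, only J is left; the hammer falls at F's limit of $88,210,000.

J wins at $88,210,000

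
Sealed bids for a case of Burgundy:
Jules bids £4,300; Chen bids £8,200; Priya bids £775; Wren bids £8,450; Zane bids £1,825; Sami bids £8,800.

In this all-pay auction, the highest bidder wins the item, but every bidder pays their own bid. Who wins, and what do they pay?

Sami pays £8,800

Bids in order: 8,800 (Sami) > 8,450 (Wren) > 8,200 (Chen) > 4,300 (Jules) > 1,825 (Zane) > 775 (Priya)
Sami is highest and takes the item; every bidder forfeits their bid.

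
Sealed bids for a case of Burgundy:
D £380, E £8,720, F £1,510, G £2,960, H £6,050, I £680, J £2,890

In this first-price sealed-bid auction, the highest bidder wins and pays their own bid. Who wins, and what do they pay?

E pays £8,720

First-price sealed-bid auction: the highest bidder wins and pays their own bid.
Bids in order: 8,720 (E) > 6,050 (H) > 2,960 (G) > 2,890 (J) > 1,510 (F) > 680 (I) > …
E is highest → pays own bid, £8,720.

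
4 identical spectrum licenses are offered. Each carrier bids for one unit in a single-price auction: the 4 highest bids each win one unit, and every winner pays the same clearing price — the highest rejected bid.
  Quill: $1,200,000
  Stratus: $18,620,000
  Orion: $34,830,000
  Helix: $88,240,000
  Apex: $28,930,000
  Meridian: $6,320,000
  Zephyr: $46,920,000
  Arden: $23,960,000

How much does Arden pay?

Arden pays $0

Bids ranked high→low: 88,240,000 (Helix), 46,920,000 (Zephyr), 34,830,000 (Orion), 28,930,000 (Apex), 23,960,000 (Arden), 18,620,000 (Stratus), …
Winners (4 units): Helix, Zephyr, Orion, Apex.
Clearing price = highest rejected bid = $23,960,000.
Arden does not win → pays $0.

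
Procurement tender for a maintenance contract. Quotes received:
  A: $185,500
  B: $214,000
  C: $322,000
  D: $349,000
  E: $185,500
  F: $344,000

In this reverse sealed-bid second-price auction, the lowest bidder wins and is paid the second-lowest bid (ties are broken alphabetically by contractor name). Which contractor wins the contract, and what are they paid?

Bids ranked: 185,500 (A) < 185,500 (E) < 214,000 (B) < 322,000 (C) < 344,000 (F) < 349,000 (D)
A and E tie at $185,500; tie-break gives it to A.
Second-price: A is paid E's bid of $185,500.

A is paid $185,500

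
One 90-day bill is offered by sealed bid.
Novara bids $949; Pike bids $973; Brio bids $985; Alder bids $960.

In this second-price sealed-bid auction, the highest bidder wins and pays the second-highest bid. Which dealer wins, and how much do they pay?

Brio pays $973

Bids in order: 985 (Brio) > 973 (Pike) > 960 (Alder) > 949 (Novara)
Brio wins with the highest bid; price is set by the runner-up at $973.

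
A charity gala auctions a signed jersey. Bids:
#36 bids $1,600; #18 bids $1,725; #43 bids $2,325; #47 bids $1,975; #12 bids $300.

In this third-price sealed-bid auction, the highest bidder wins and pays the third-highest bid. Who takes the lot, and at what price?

Bids ranked: 2,325 (#43) > 1,975 (#47) > 1,725 (#18) > 1,600 (#36) > 300 (#12)
#43 wins; payment is bid #3 in the ranking = $1,725.

#43 pays $1,725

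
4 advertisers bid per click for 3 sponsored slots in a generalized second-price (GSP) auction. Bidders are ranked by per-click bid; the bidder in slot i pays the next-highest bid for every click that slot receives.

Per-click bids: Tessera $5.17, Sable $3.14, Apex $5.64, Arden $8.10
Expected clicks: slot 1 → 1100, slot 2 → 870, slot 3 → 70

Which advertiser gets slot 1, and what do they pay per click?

Sorting advertisers: $8.10 (Arden) > $5.64 (Apex) > $5.17 (Tessera) > $3.14 (Sable)
Slot 1 goes to the first-ranked bidder, Arden, who pays the next bid down: $5.64/click.

Arden; $5.64 per click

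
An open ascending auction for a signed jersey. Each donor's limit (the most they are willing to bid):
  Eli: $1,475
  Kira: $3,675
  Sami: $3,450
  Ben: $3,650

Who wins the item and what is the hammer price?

Sorting limits: 3,675 (Kira) > 3,650 (Ben) > 3,450 (Sami) > 1,475 (Eli)
Ben is the last rival to drop out, at $3,650; Kira remains and wins at that price.

Kira wins at $3,650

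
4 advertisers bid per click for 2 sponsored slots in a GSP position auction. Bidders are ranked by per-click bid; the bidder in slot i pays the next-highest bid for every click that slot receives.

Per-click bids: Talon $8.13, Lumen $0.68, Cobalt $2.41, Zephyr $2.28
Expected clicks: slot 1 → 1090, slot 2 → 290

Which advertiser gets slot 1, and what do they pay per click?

Talon; $2.41 per click

Sorting advertisers: $8.13 (Talon) > $2.41 (Cobalt) > $2.28 (Zephyr) > …
Slot 1 goes to the first-ranked bidder, Talon, who pays the next bid down: $2.41/click.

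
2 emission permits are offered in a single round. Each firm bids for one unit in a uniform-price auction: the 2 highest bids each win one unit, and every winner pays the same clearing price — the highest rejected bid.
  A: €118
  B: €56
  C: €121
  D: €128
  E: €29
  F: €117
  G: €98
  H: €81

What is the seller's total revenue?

Bids ranked high→low: 128 (D), 121 (C), 118 (A), 117 (F), …
The 2 highest are D, C.
Highest unsuccessful bid: €118 → clearing price.
Total revenue = 2 × €118 = €236.

Total revenue: €236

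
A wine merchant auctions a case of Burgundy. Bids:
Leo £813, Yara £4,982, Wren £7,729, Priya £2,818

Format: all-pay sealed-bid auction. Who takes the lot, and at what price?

Wren pays £7,729

Rule: the highest bidder wins the item, but every bidder pays their own bid.
Sorting bids: 7,729 (Wren) > 4,982 (Yara) > 2,818 (Priya) > 813 (Leo)
Wren is highest and takes the item; every bidder forfeits their bid.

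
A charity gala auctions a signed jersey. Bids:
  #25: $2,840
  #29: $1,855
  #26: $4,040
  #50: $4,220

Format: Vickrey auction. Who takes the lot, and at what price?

Vickrey auction: the highest bidder wins and pays the second-highest bid.
Sorting bids: 4,220 (#50) > 4,040 (#26) > 2,840 (#25) > 1,855 (#29)
Second-price: #50 pays #26's bid of $4,040.

#50 pays $4,040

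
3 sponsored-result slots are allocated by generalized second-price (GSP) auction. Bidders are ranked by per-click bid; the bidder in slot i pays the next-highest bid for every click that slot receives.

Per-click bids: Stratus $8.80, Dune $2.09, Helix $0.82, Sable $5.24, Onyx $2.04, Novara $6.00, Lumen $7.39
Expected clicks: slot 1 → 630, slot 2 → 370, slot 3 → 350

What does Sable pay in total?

Per-click bids in order: $8.80 (Stratus) > $7.39 (Lumen) > $6.00 (Novara) > $5.24 (Sable) > …
Sable ranks below slot 3 → no slot, pays nothing.

Sable pays $0.00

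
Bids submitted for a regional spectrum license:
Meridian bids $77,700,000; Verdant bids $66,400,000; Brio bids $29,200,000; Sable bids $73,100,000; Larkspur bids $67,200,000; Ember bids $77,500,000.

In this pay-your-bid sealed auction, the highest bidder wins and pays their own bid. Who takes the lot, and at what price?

Meridian pays $77,700,000

Bids ranked: 77,700,000 (Meridian) > 77,500,000 (Ember) > 73,100,000 (Sable) > 67,200,000 (Larkspur) > 66,400,000 (Verdant) > 29,200,000 (Brio)
Meridian has the highest bid and pays exactly that: $77,700,000.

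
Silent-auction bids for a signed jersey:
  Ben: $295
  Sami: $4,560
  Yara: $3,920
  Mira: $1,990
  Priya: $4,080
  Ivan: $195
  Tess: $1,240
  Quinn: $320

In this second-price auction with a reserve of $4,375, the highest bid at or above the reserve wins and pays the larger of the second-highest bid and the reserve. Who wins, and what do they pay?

Sami pays $4,375

Bids in order: 4,560 (Sami) > 4,080 (Priya) > 3,920 (Yara) > 1,990 (Mira) > 1,240 (Tess) > 320 (Quinn) > …
Sami has the top bid at or above the reserve ($4,560).
max(second-highest $4,080, reserve $4,375) = $4,375.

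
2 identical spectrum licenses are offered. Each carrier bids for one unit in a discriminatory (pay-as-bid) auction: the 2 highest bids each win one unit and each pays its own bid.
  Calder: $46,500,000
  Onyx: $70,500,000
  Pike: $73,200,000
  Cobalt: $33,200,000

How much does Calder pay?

Calder pays $0

Ordering the bids: 73,200,000 (Pike), 70,500,000 (Onyx), 46,500,000 (Calder), 33,200,000 (Cobalt)
The 2 highest are Pike, Onyx.
Calder does not win → $0.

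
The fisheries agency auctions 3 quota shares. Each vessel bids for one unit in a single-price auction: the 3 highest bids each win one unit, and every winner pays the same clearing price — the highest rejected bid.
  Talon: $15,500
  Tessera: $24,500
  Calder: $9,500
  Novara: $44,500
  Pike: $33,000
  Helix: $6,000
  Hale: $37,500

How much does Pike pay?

Bids ranked high→low: 44,500 (Novara), 37,500 (Hale), 33,000 (Pike), 24,500 (Tessera), 15,500 (Talon), …
The 3 highest are Novara, Hale, Pike.
First losing bid is Tessera's $24,500, which sets the uniform price.
Pike wins → pays $24,500.

Pike pays $24,500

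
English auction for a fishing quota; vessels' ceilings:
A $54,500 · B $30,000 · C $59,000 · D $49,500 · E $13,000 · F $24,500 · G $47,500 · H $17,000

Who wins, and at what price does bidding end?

Sorting limits: 59,000 (C) > 54,500 (A) > 49,500 (D) > 47,500 (G) > 30,000 (B) > 24,500 (F) > …
Bidding ends when A exits at $54,500; C takes it.

C wins at $54,500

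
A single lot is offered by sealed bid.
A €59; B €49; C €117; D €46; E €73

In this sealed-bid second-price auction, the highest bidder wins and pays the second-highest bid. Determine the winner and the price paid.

C pays €73

Sorting bids: 117 (C) > 73 (E) > 59 (A) > 49 (B) > 46 (D)
Second-price: C pays E's bid of €73.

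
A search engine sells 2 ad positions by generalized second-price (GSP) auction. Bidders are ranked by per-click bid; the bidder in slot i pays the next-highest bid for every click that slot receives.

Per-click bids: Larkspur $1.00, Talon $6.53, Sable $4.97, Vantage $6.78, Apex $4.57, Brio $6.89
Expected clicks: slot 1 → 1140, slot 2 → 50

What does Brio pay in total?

Per-click bids in order: $6.89 (Brio) > $6.78 (Vantage) > $6.53 (Talon) > …
Brio holds slot 1 → pays next bid $6.78 × 1140 clicks = $7729.20.

Brio pays $7729.20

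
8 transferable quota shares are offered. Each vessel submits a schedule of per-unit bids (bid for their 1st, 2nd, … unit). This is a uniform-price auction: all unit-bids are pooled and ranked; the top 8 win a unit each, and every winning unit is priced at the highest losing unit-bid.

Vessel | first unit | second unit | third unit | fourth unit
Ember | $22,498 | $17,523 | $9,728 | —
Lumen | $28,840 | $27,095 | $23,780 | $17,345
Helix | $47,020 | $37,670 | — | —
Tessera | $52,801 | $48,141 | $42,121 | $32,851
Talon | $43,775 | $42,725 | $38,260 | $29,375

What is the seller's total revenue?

All unit-bids, highest first — top 8: 52,801 (Tessera-1), 48,141 (Tessera-2), 47,020 (Helix-1), 43,775 (Talon-1), 42,725 (Talon-2), 42,121 (Tessera-3), 38,260 (Talon-3), 37,670 (Helix-2)
First bid not allocated: $32,851.
Allocation: Helix 2, Talon 3, Tessera 3. Every unit priced at $32,851.
Revenue = 8 × 32,851 = $262,808.

Total revenue: $262,808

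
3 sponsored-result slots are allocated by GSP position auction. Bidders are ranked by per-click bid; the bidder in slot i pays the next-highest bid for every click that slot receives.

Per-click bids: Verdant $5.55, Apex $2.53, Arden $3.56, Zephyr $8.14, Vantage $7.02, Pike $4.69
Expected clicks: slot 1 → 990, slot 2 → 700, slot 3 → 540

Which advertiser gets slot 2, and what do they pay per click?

Vantage; $5.55 per click

Per-click bids in order: $8.14 (Zephyr) > $7.02 (Vantage) > $5.55 (Verdant) > $4.69 (Pike) > …
Slot 2 goes to the second-ranked bidder, Vantage, who pays the next bid down: $5.55/click.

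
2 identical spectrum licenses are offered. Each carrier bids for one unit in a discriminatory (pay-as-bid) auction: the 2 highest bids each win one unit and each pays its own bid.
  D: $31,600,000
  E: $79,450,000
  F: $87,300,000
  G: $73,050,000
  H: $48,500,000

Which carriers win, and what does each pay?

Ordering the bids: 87,300,000 (F), 79,450,000 (E), 73,050,000 (G), 48,500,000 (H), …
Winners (2 units): F, E.
Each winner pays its own bid: F $87,300,000, E $79,450,000.

F $87,300,000, E $79,450,000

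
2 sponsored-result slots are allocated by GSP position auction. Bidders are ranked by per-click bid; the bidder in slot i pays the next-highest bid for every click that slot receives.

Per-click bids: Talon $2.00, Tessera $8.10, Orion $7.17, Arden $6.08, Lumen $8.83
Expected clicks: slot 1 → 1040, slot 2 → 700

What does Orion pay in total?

Orion pays $0.00

Ranked by bid: $8.83 (Lumen) > $8.10 (Tessera) > $7.17 (Orion) > …
Orion ranks below slot 2 → no slot, pays nothing.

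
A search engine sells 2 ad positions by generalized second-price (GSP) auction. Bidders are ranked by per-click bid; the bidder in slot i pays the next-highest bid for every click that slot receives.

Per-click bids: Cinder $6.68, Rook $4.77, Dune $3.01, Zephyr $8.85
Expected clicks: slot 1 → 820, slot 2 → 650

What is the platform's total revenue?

Per-click bids in order: $8.85 (Zephyr) > $6.68 (Cinder) > $4.77 (Rook) > …
Slot 1: Zephyr pays $6.68 × 820 = $5477.60
Slot 2: Cinder pays $4.77 × 650 = $3100.50
Total = $8578.10

Total revenue: $8578.10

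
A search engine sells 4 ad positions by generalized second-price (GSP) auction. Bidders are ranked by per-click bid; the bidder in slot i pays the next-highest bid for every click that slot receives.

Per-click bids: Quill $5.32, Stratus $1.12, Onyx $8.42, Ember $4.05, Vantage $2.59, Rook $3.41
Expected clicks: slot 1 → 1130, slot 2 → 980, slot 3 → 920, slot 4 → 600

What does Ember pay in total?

Per-click bids in order: $8.42 (Onyx) > $5.32 (Quill) > $4.05 (Ember) > $3.41 (Rook) > $2.59 (Vantage) > …
Ember holds slot 3 → pays next bid $3.41 × 920 clicks = $3137.20.

Ember pays $3137.20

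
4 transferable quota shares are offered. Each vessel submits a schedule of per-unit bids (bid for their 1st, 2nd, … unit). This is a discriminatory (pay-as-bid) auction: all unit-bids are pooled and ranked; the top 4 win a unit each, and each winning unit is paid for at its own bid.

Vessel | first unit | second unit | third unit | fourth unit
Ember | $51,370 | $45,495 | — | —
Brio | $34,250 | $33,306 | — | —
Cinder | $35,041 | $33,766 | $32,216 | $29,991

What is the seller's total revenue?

All unit-bids, highest first — top 4: 51,370 (Ember-1), 45,495 (Ember-2), 35,041 (Cinder-1), 34,250 (Brio-1)
Next rejected bid: $33,766 (not a price — pay-as-bid).
Each winning unit pays its own bid.
Revenue = 51,370 + 45,495 + 35,041 + 34,250 = $166,156.

Total revenue: $166,156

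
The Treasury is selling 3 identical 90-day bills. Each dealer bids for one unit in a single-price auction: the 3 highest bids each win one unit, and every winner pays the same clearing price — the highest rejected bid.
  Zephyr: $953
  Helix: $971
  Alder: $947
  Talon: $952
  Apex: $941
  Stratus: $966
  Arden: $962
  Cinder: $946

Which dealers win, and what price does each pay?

Bids ranked high→low: 971 (Helix), 966 (Stratus), 962 (Arden), 953 (Zephyr), 952 (Talon), …
Top 3: Helix, Stratus, Arden.
Highest unsuccessful bid: $953 → clearing price.

Helix, Stratus, Arden; each pays $953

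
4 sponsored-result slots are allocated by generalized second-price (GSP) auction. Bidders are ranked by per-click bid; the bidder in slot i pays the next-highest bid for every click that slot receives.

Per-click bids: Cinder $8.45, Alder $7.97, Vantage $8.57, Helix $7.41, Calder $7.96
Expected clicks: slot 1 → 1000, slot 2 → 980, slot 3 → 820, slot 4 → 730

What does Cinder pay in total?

Sorting advertisers: $8.57 (Vantage) > $8.45 (Cinder) > $7.97 (Alder) > $7.96 (Calder) > $7.41 (Helix)
Cinder holds slot 2 → pays next bid $7.97 × 980 clicks = $7810.60.

Cinder pays $7810.60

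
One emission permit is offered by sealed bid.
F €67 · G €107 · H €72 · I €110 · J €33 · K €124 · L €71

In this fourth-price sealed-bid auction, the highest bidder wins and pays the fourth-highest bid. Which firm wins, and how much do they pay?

Rule: the highest bidder wins and pays the fourth-highest bid.
Bids ranked: 124 (K) > 110 (I) > 107 (G) > 72 (H) > 71 (L) > 67 (F) > …
K is highest; pays the fourth-highest bid, €72.

K pays €72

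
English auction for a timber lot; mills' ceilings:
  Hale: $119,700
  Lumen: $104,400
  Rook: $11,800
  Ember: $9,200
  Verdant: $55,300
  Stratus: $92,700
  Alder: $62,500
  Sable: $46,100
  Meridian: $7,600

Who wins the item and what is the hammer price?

Rule: the price rises until one bidder remains; the winner pays the price at which the last rival dropped out.
Limits ranked: 119,700 (Hale) > 104,400 (Lumen) > 92,700 (Stratus) > 62,500 (Alder) > 55,300 (Verdant) > 46,100 (Sable) > …
Bidding ends when Lumen exits at $104,400; Hale takes it.

Hale wins at $104,400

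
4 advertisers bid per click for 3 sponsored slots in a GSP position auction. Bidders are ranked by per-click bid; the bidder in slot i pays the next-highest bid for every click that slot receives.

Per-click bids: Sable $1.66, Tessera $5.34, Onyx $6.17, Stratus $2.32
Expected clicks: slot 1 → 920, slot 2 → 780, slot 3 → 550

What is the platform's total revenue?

Sorting advertisers: $6.17 (Onyx) > $5.34 (Tessera) > $2.32 (Stratus) > $1.66 (Sable)
Slot 1: Onyx pays $5.34 × 920 = $4912.80
Slot 2: Tessera pays $2.32 × 780 = $1809.60
Slot 3: Stratus pays $1.66 × 550 = $913.00
Total = $7635.40

Total revenue: $7635.40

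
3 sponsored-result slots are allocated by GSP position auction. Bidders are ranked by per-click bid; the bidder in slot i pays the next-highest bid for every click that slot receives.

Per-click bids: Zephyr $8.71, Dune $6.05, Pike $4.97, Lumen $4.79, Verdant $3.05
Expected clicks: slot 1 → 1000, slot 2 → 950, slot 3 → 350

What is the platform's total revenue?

Total revenue: $12448.00

Ranked by bid: $8.71 (Zephyr) > $6.05 (Dune) > $4.97 (Pike) > $4.79 (Lumen) > …
Slot 1: Zephyr pays $6.05 × 1000 = $6050.00
Slot 2: Dune pays $4.97 × 950 = $4721.50
Slot 3: Pike pays $4.79 × 350 = $1676.50
Total = $12448.00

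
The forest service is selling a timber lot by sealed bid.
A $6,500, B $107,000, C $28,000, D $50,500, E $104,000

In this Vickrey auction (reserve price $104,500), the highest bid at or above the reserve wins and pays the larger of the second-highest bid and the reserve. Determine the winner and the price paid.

B pays $104,500

Rule: the highest bid at or above the reserve wins and pays the larger of the second-highest bid and the reserve.
Bids ranked: 107,000 (B) > 104,000 (E) > 50,500 (D) > 28,000 (C) > 6,500 (A)
Highest eligible bid: B at $107,000.
max(second-highest $104,000, reserve $104,500) = $104,500.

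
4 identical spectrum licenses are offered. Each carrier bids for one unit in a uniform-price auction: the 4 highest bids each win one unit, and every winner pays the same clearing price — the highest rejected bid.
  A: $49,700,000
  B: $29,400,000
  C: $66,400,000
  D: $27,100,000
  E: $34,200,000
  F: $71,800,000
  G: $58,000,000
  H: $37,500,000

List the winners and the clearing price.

F, C, G, A; each pays $37,500,000

Bids ranked high→low: 71,800,000 (F), 66,400,000 (C), 58,000,000 (G), 49,700,000 (A), 37,500,000 (H), 34,200,000 (E), …
The 4 highest are F, C, G, A.
Highest unsuccessful bid: $37,500,000 → clearing price.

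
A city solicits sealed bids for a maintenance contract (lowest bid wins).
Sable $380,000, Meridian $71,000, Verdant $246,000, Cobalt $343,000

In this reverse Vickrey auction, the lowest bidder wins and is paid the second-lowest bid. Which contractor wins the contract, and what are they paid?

Sorting bids: 71,000 (Meridian) < 246,000 (Verdant) < 343,000 (Cobalt) < 380,000 (Sable)
Second-price: Meridian is paid Verdant's bid of $246,000.

Meridian is paid $246,000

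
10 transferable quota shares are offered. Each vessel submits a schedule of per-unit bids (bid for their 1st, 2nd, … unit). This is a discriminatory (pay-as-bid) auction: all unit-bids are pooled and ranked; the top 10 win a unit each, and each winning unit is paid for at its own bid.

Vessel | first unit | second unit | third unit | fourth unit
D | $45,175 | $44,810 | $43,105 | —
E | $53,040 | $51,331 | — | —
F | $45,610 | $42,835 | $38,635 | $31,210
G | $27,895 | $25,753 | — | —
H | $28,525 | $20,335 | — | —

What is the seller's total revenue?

Merging the schedules and taking the best 10: 53,040 (E-1), 51,331 (E-2), 45,610 (F-1), 45,175 (D-1), 44,810 (D-2), 43,105 (D-3), 42,835 (F-2), 38,635 (F-3), 31,210 (F-4), 28,525 (H-1)
Next rejected bid: $27,895 (not a price — pay-as-bid).
Each winning unit pays its own bid.
Revenue = 53,040 + 51,331 + 45,610 + 45,175 + 44,810 + 43,105 + 42,835 + 38,635 + 31,210 + 28,525 = $424,276.

Total revenue: $424,276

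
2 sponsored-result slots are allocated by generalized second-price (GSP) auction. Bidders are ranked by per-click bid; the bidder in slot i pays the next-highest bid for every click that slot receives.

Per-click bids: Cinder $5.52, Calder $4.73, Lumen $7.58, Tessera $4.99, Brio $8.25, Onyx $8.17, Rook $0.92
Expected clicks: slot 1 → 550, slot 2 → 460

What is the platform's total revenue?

Sorting advertisers: $8.25 (Brio) > $8.17 (Onyx) > $7.58 (Lumen) > …
Slot 1: Brio pays $8.17 × 550 = $4493.50
Slot 2: Onyx pays $7.58 × 460 = $3486.80
Total = $7980.30

Total revenue: $7980.30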